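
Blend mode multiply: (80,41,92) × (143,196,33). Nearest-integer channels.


Multiply: C = A×B/255, rounded to nearest integer
R: 80×143/255 = 11440/255 ≈ 44.863 → 45
G: 41×196/255 = 8036/255 ≈ 31.514 → 32
B: 92×33/255 = 3036/255 ≈ 11.906 → 12
= RGB(45, 32, 12)


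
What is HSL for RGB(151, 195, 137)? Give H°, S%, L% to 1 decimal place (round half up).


Normalize: R'=151/255≈0.5922, G'=195/255≈0.7647, B'=137/255≈0.5373
Max=195/255, Min=137/255, Δ=Max-Min=58/255
L = (Max+Min)/2 = (195+137)/510 = 332/510 = 0.65098… → L = 65.1%
L > 0.5 → S = Δ/(2-Max-Min) = 58/(510-195-137) = 58/178 = 0.32584… → S = 32.6%
(the 1/255 factors cancel in S and H, so raw channel differences can be used)
Max is G' → H = 60 × ((B-R)/Δ + 2) = 60 × ((137-151)/58 + 2)
  -14/58 + 2 = -0.2413… + 2 = 1.7586…
  H = 60 × 1.7586… = 105.517…° → H = 105.5°
= HSL(105.5°, 32.6%, 65.1%)


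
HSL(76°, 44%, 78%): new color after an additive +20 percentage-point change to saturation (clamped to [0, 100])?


Original S = 44%
Adjustment = +20 percentage points
New S = 44 + (20) = 64
Clamp to [0, 100] → 64
= HSL(76°, 64%, 78%)


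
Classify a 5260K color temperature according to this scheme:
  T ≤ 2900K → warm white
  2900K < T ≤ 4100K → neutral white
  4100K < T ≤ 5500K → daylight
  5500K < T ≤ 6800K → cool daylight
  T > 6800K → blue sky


Temperature: 5260K
4100K < 5260K ≤ 5500K → daylight
Classification: daylight


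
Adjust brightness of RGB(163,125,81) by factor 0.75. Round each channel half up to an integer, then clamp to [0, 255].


Multiply each channel by 0.75, round half up, clamp to [0, 255]
R: 163×0.75 = 122.25 → round → 122
G: 125×0.75 = 93.75 → round → 94
B: 81×0.75 = 60.75 → round → 61
= RGB(122, 94, 61)


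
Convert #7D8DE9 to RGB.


7D → 125 (R)
8D → 141 (G)
E9 → 233 (B)
= RGB(125, 141, 233)


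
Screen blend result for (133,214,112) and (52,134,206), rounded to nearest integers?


Screen: C = 255 - (255-A)×(255-B)/255, rounded to nearest integer
R: 255 - (255-133)×(255-52)/255 = 255 - 24766/255 ≈ 255 - 97.122 = 157.878 → 158
G: 255 - (255-214)×(255-134)/255 = 255 - 4961/255 ≈ 255 - 19.455 = 235.545 → 236
B: 255 - (255-112)×(255-206)/255 = 255 - 7007/255 ≈ 255 - 27.478 = 227.522 → 228
= RGB(158, 236, 228)


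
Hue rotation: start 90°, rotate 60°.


New hue = (H + rotation) mod 360
New hue = (90 + 60) mod 360
= 150 mod 360
= 150°


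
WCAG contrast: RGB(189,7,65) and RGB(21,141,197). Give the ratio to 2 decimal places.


Linearize each sRGB channel c=v/255: c/12.92 if c ≤ 0.04045 else ((c+0.055)/1.055)^2.4
L = 0.2126×R_lin + 0.7152×G_lin + 0.0722×B_lin
Color 1 (189,7,65):
  R=189: 189/255≈0.7412 > 0.04045 → ((0.7412+0.055)/1.055)^2.4 ≈ 0.50888
  G=7: 7/255≈0.0275 ≤ 0.04045 → 0.0275/12.92 ≈ 0.00212
  B=65: 65/255≈0.2549 > 0.04045 → ((0.2549+0.055)/1.055)^2.4 ≈ 0.05286
  L1 = 0.2126×0.50888 + 0.7152×0.00212 + 0.0722×0.05286 ≈ 0.11352
Color 2 (21,141,197):
  R=21: 21/255≈0.0824 > 0.04045 → ((0.0824+0.055)/1.055)^2.4 ≈ 0.00750
  G=141: 141/255≈0.5529 > 0.04045 → ((0.5529+0.055)/1.055)^2.4 ≈ 0.26636
  B=197: 197/255≈0.7725 > 0.04045 → ((0.7725+0.055)/1.055)^2.4 ≈ 0.55834
  L2 = 0.2126×0.00750 + 0.7152×0.26636 + 0.0722×0.55834 ≈ 0.23240
Lighter = 0.23240, Darker = 0.11352
Ratio = (L_lighter + 0.05) / (L_darker + 0.05)
Ratio = (0.23240 + 0.05) / (0.11352 + 0.05) = 0.28240 / 0.16352 ≈ 1.7270
Ratio ≈ 1.73:1


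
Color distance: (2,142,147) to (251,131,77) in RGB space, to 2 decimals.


d = √[(R₁-R₂)² + (G₁-G₂)² + (B₁-B₂)²]
d = √[(2-251)² + (142-131)² + (147-77)²]
d = √[62001 + 121 + 4900]
d = √67022
d ≈ 258.89


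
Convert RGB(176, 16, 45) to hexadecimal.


R = 176 → B0 (hex)
G = 16 → 10 (hex)
B = 45 → 2D (hex)
Hex = #B0102D


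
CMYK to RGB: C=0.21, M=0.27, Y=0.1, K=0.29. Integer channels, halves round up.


R = 255 × (1-C) × (1-K) = 255 × 0.79 × 0.71 = 143.0295 → 143
G = 255 × (1-M) × (1-K) = 255 × 0.73 × 0.71 = 132.1665 → 132
B = 255 × (1-Y) × (1-K) = 255 × 0.90 × 0.71 = 162.945 → 163
= RGB(143, 132, 163)


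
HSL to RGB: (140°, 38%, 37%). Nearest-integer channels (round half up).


H=140°, S=0.38, L=0.37
C = (1-|2L-1|)×S = (1-|-0.26|)×0.38 = 0.2812
H' = H/60 = 140/60 ≈ 2.3333; X = C×(1-|H' mod 2 - 1|) ≈ 0.0937
m = L - C/2 = 0.37 - 0.1406 = 0.2294
Sector ⌊H'⌋ = 2 → (R',G',B') = (0.0, 0.2812, ≈0.0937)
RGB = ((R'+m)×255, (G'+m)×255, (B'+m)×255) = (58.497, 130.203, 82.399)
Round half up → RGB(58, 130, 82)


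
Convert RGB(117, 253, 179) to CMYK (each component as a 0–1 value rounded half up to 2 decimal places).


R'=117/255≈0.4588, G'=253/255≈0.9922, B'=179/255≈0.7020
K = 1 - max(R',G',B') = 1 - 253/255 = 2/255 = 0.00784… → 0.01
(1-R'-K)/(1-K) simplifies to (max-R)/max with max = 253:
C = (253-117)/253 = 136/253 = 0.53754… → 0.54
M = (253-253)/253 = 0/253 = 0 → 0.00
Y = (253-179)/253 = 74/253 = 0.29249… → 0.29
= CMYK(0.54, 0.00, 0.29, 0.01)


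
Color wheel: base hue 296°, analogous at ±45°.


Base hue: 296°
Left analog: (296 - 45) mod 360 = 251°
Right analog: (296 + 45) mod 360 = 341°
Analogous hues = 251° and 341°


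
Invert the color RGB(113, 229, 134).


Invert: (255-R, 255-G, 255-B)
R: 255-113 = 142
G: 255-229 = 26
B: 255-134 = 121
= RGB(142, 26, 121)


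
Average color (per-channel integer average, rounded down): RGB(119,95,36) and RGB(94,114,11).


Midpoint: each channel = ⌊(C₁+C₂)/2⌋
R: ⌊(119+94)/2⌋ = 106
G: ⌊(95+114)/2⌋ = 104
B: ⌊(36+11)/2⌋ = 23
= RGB(106, 104, 23)


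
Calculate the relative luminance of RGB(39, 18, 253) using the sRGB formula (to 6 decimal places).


Linearize each channel (sRGB transfer function): c = v/255; c_lin = c/12.92 if c ≤ 0.04045, else ((c+0.055)/1.055)^2.4
  R: 39/255 ≈ 0.152941 > 0.04045 → ((0.152941+0.055)/1.055)^2.4 ≈ 0.020289
  G: 18/255 ≈ 0.070588 > 0.04045 → ((0.070588+0.055)/1.055)^2.4 ≈ 0.006049
  B: 253/255 ≈ 0.992157 > 0.04045 → ((0.992157+0.055)/1.055)^2.4 ≈ 0.982251
R_lin = 0.020289, G_lin = 0.006049, B_lin = 0.982251
L = 0.2126×R + 0.7152×G + 0.0722×B
L = 0.2126×0.020289 + 0.7152×0.006049 + 0.0722×0.982251
L ≈ 0.079558


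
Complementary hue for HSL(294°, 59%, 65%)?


Complement = opposite side of color wheel = hue + 180°
H' = (294 + 180) mod 360 = 114°
S and L unchanged.
= HSL(114°, 59%, 65%)


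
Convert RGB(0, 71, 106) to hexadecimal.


R = 0 → 00 (hex)
G = 71 → 47 (hex)
B = 106 → 6A (hex)
Hex = #00476A


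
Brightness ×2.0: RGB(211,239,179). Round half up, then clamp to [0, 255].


Multiply each channel by 2.0, round half up, clamp to [0, 255]
R: 211×2.0 = 422 → clamp → 255
G: 239×2.0 = 478 → clamp → 255
B: 179×2.0 = 358 → clamp → 255
= RGB(255, 255, 255)


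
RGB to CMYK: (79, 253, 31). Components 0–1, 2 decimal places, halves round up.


R'=79/255≈0.3098, G'=253/255≈0.9922, B'=31/255≈0.1216
K = 1 - max(R',G',B') = 1 - 253/255 = 2/255 = 0.00784… → 0.01
(1-R'-K)/(1-K) simplifies to (max-R)/max with max = 253:
C = (253-79)/253 = 174/253 = 0.68774… → 0.69
M = (253-253)/253 = 0/253 = 0 → 0.00
Y = (253-31)/253 = 222/253 = 0.87747… → 0.88
= CMYK(0.69, 0.00, 0.88, 0.01)


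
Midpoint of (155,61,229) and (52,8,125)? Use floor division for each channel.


Midpoint: each channel = ⌊(C₁+C₂)/2⌋
R: ⌊(155+52)/2⌋ = 103
G: ⌊(61+8)/2⌋ = 34
B: ⌊(229+125)/2⌋ = 177
= RGB(103, 34, 177)


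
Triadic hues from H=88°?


Triadic: equally spaced at 120° intervals
H1 = 88°
H2 = (88 + 120) mod 360 = 208°
H3 = (88 + 240) mod 360 = 328°
Triadic = 88°, 208°, 328°


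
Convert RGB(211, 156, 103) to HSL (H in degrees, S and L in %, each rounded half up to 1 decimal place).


Normalize: R'=211/255≈0.8275, G'=156/255≈0.6118, B'=103/255≈0.4039
Max=211/255, Min=103/255, Δ=Max-Min=108/255
L = (Max+Min)/2 = (211+103)/510 = 314/510 = 0.61568… → L = 61.6%
L > 0.5 → S = Δ/(2-Max-Min) = 108/(510-211-103) = 108/196 = 0.55102… → S = 55.1%
(the 1/255 factors cancel in S and H, so raw channel differences can be used)
Max is R' → H = 60 × (((G-B)/Δ) mod 6) = 60 × (((156-103)/108) mod 6)
  53/108 = 0.4907…
  H = 60 × 0.4907… = 29.444…° → H = 29.4°
= HSL(29.4°, 55.1%, 61.6%)


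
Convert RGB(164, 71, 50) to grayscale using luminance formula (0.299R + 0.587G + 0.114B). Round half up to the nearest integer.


Gray = 0.299×R + 0.587×G + 0.114×B
Gray = 0.299×164 + 0.587×71 + 0.114×50
Gray = 49.036 + 41.677 + 5.700
Gray = 96.413 → round half up → 96
Gray = 96


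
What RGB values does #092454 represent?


09 → 9 (R)
24 → 36 (G)
54 → 84 (B)
= RGB(9, 36, 84)


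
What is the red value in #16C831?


Color: #16C831
R = 16 = 22
G = C8 = 200
B = 31 = 49
Red = 22


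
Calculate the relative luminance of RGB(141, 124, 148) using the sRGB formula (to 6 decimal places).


Linearize each channel (sRGB transfer function): c = v/255; c_lin = c/12.92 if c ≤ 0.04045, else ((c+0.055)/1.055)^2.4
  R: 141/255 ≈ 0.552941 > 0.04045 → ((0.552941+0.055)/1.055)^2.4 ≈ 0.266356
  G: 124/255 ≈ 0.486275 > 0.04045 → ((0.486275+0.055)/1.055)^2.4 ≈ 0.201556
  B: 148/255 ≈ 0.580392 > 0.04045 → ((0.580392+0.055)/1.055)^2.4 ≈ 0.296138
R_lin = 0.266356, G_lin = 0.201556, B_lin = 0.296138
L = 0.2126×R + 0.7152×G + 0.0722×B
L = 0.2126×0.266356 + 0.7152×0.201556 + 0.0722×0.296138
L ≈ 0.222161


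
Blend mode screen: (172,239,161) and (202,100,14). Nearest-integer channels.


Screen: C = 255 - (255-A)×(255-B)/255, rounded to nearest integer
R: 255 - (255-172)×(255-202)/255 = 255 - 4399/255 ≈ 255 - 17.251 = 237.749 → 238
G: 255 - (255-239)×(255-100)/255 = 255 - 2480/255 ≈ 255 - 9.725 = 245.275 → 245
B: 255 - (255-161)×(255-14)/255 = 255 - 22654/255 ≈ 255 - 88.839 = 166.161 → 166
= RGB(238, 245, 166)


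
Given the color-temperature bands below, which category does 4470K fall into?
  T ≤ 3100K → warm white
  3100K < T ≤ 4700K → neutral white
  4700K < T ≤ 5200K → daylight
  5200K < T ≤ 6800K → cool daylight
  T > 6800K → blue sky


Temperature: 4470K
3100K < 4470K ≤ 4700K → neutral white
Classification: neutral white


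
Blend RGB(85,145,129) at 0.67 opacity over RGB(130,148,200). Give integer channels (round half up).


C = α×F + (1-α)×B, with 1-α = 0.33
R: 0.67×85 + 0.33×130 = 56.95 + 42.90 = 99.85 → 100
G: 0.67×145 + 0.33×148 = 97.15 + 48.84 = 145.99 → 146
B: 0.67×129 + 0.33×200 = 86.43 + 66.00 = 152.43 → 152
= RGB(100, 146, 152)


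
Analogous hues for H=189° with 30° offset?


Base hue: 189°
Left analog: (189 - 30) mod 360 = 159°
Right analog: (189 + 30) mod 360 = 219°
Analogous hues = 159° and 219°


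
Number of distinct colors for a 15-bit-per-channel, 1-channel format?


Total bits = 15 bits/channel × 1 channels = 15 bits
Distinct colors = 2^15
= 32,768 colors


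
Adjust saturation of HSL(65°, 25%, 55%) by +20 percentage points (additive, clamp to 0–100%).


Original S = 25%
Adjustment = +20 percentage points
New S = 25 + (20) = 45
Clamp to [0, 100] → 45
= HSL(65°, 45%, 55%)


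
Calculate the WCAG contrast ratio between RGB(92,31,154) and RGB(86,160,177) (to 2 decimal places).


Linearize each sRGB channel c=v/255: c/12.92 if c ≤ 0.04045 else ((c+0.055)/1.055)^2.4
L = 0.2126×R_lin + 0.7152×G_lin + 0.0722×B_lin
Color 1 (92,31,154):
  R=92: 92/255≈0.3608 > 0.04045 → ((0.3608+0.055)/1.055)^2.4 ≈ 0.10702
  G=31: 31/255≈0.1216 > 0.04045 → ((0.1216+0.055)/1.055)^2.4 ≈ 0.01370
  B=154: 154/255≈0.6039 > 0.04045 → ((0.6039+0.055)/1.055)^2.4 ≈ 0.32314
  L1 = 0.2126×0.10702 + 0.7152×0.01370 + 0.0722×0.32314 ≈ 0.05588
Color 2 (86,160,177):
  R=86: 86/255≈0.3373 > 0.04045 → ((0.3373+0.055)/1.055)^2.4 ≈ 0.09306
  G=160: 160/255≈0.6275 > 0.04045 → ((0.6275+0.055)/1.055)^2.4 ≈ 0.35153
  B=177: 177/255≈0.6941 > 0.04045 → ((0.6941+0.055)/1.055)^2.4 ≈ 0.43966
  L2 = 0.2126×0.09306 + 0.7152×0.35153 + 0.0722×0.43966 ≈ 0.30294
Lighter = 0.30294, Darker = 0.05588
Ratio = (L_lighter + 0.05) / (L_darker + 0.05)
Ratio = (0.30294 + 0.05) / (0.05588 + 0.05) = 0.35294 / 0.10588 ≈ 3.3333
Ratio ≈ 3.33:1


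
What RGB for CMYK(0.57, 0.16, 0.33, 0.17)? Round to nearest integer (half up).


R = 255 × (1-C) × (1-K) = 255 × 0.43 × 0.83 = 91.0095 → 91
G = 255 × (1-M) × (1-K) = 255 × 0.84 × 0.83 = 177.786 → 178
B = 255 × (1-Y) × (1-K) = 255 × 0.67 × 0.83 = 141.8055 → 142
= RGB(91, 178, 142)


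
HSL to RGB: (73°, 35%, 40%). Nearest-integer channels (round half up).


H=73°, S=0.35, L=0.40
C = (1-|2L-1|)×S = (1-|-0.20|)×0.35 = 0.28
H' = H/60 = 73/60 ≈ 1.2167; X = C×(1-|H' mod 2 - 1|) ≈ 0.2193
m = L - C/2 = 0.40 - 0.14 = 0.26
Sector ⌊H'⌋ = 1 → (R',G',B') = (≈0.2193, 0.28, 0.0)
RGB = ((R'+m)×255, (G'+m)×255, (B'+m)×255) = (122.23, 137.7, 66.3)
Round half up → RGB(122, 138, 66)


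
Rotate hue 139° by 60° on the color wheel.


New hue = (H + rotation) mod 360
New hue = (139 + 60) mod 360
= 199 mod 360
= 199°


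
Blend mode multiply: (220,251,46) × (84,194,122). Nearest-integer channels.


Multiply: C = A×B/255, rounded to nearest integer
R: 220×84/255 = 18480/255 ≈ 72.471 → 72
G: 251×194/255 = 48694/255 ≈ 190.957 → 191
B: 46×122/255 = 5612/255 ≈ 22.008 → 22
= RGB(72, 191, 22)


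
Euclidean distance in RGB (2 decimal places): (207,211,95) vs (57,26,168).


d = √[(R₁-R₂)² + (G₁-G₂)² + (B₁-B₂)²]
d = √[(207-57)² + (211-26)² + (95-168)²]
d = √[22500 + 34225 + 5329]
d = √62054
d ≈ 249.11


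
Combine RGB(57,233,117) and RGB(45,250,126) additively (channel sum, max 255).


Additive: each channel = min(255, C₁+C₂)
R: 57+45 = 102 → 102
G: 233+250 = 483 → 255
B: 117+126 = 243 → 243
= RGB(102, 255, 243)


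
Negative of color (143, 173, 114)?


Invert: (255-R, 255-G, 255-B)
R: 255-143 = 112
G: 255-173 = 82
B: 255-114 = 141
= RGB(112, 82, 141)


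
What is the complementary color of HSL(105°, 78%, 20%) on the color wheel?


Complement = opposite side of color wheel = hue + 180°
H' = (105 + 180) mod 360 = 285°
S and L unchanged.
= HSL(285°, 78%, 20%)


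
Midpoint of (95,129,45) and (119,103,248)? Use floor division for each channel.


Midpoint: each channel = ⌊(C₁+C₂)/2⌋
R: ⌊(95+119)/2⌋ = 107
G: ⌊(129+103)/2⌋ = 116
B: ⌊(45+248)/2⌋ = 146
= RGB(107, 116, 146)


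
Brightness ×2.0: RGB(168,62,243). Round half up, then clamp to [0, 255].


Multiply each channel by 2.0, round half up, clamp to [0, 255]
R: 168×2.0 = 336 → clamp → 255
G: 62×2.0 = 124
B: 243×2.0 = 486 → clamp → 255
= RGB(255, 124, 255)


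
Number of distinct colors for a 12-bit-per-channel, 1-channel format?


Total bits = 12 bits/channel × 1 channels = 12 bits
Distinct colors = 2^12
= 4,096 colors


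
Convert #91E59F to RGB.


91 → 145 (R)
E5 → 229 (G)
9F → 159 (B)
= RGB(145, 229, 159)


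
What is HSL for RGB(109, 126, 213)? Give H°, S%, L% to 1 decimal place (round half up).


Normalize: R'=109/255≈0.4275, G'=126/255≈0.4941, B'=213/255≈0.8353
Max=213/255, Min=109/255, Δ=Max-Min=104/255
L = (Max+Min)/2 = (213+109)/510 = 322/510 = 0.63137… → L = 63.1%
L > 0.5 → S = Δ/(2-Max-Min) = 104/(510-213-109) = 104/188 = 0.55319… → S = 55.3%
(the 1/255 factors cancel in S and H, so raw channel differences can be used)
Max is B' → H = 60 × ((R-G)/Δ + 4) = 60 × ((109-126)/104 + 4)
  -17/104 + 4 = -0.1634… + 4 = 3.8365…
  H = 60 × 3.8365… = 230.192…° → H = 230.2°
= HSL(230.2°, 55.3%, 63.1%)


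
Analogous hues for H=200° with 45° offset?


Base hue: 200°
Left analog: (200 - 45) mod 360 = 155°
Right analog: (200 + 45) mod 360 = 245°
Analogous hues = 155° and 245°


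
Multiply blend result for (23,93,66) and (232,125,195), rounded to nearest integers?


Multiply: C = A×B/255, rounded to nearest integer
R: 23×232/255 = 5336/255 ≈ 20.925 → 21
G: 93×125/255 = 11625/255 ≈ 45.588 → 46
B: 66×195/255 = 12870/255 ≈ 50.471 → 50
= RGB(21, 46, 50)


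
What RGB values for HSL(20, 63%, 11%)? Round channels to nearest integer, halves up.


H=20°, S=0.63, L=0.11
C = (1-|2L-1|)×S = (1-|-0.78|)×0.63 = 0.1386
H' = H/60 = 20/60 ≈ 0.3333; X = C×(1-|H' mod 2 - 1|) = 0.0462
m = L - C/2 = 0.11 - 0.0693 = 0.0407
Sector ⌊H'⌋ = 0 → (R',G',B') = (0.1386, 0.0462, 0.0)
RGB = ((R'+m)×255, (G'+m)×255, (B'+m)×255) = (45.7215, 22.1595, 10.3785)
Round half up → RGB(46, 22, 10)


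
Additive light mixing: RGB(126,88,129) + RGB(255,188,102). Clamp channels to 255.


Additive: each channel = min(255, C₁+C₂)
R: 126+255 = 381 → 255
G: 88+188 = 276 → 255
B: 129+102 = 231 → 231
= RGB(255, 255, 231)


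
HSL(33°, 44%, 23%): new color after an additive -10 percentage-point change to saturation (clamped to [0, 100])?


Original S = 44%
Adjustment = -10 percentage points
New S = 44 + (-10) = 34
Clamp to [0, 100] → 34
= HSL(33°, 34%, 23%)


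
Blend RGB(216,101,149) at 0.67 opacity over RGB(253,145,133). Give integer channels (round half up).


C = α×F + (1-α)×B, with 1-α = 0.33
R: 0.67×216 + 0.33×253 = 144.72 + 83.49 = 228.21 → 228
G: 0.67×101 + 0.33×145 = 67.67 + 47.85 = 115.52 → 116
B: 0.67×149 + 0.33×133 = 99.83 + 43.89 = 143.72 → 144
= RGB(228, 116, 144)


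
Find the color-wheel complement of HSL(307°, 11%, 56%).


Complement = opposite side of color wheel = hue + 180°
H' = (307 + 180) mod 360 = 127°
S and L unchanged.
= HSL(127°, 11%, 56%)


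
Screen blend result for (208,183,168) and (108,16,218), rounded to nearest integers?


Screen: C = 255 - (255-A)×(255-B)/255, rounded to nearest integer
R: 255 - (255-208)×(255-108)/255 = 255 - 6909/255 ≈ 255 - 27.094 = 227.906 → 228
G: 255 - (255-183)×(255-16)/255 = 255 - 17208/255 ≈ 255 - 67.482 = 187.518 → 188
B: 255 - (255-168)×(255-218)/255 = 255 - 3219/255 ≈ 255 - 12.624 = 242.376 → 242
= RGB(228, 188, 242)


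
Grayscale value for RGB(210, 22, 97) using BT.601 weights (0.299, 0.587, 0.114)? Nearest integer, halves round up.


Gray = 0.299×R + 0.587×G + 0.114×B
Gray = 0.299×210 + 0.587×22 + 0.114×97
Gray = 62.790 + 12.914 + 11.058
Gray = 86.762 → round half up → 87
Gray = 87


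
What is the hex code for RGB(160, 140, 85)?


R = 160 → A0 (hex)
G = 140 → 8C (hex)
B = 85 → 55 (hex)
Hex = #A08C55


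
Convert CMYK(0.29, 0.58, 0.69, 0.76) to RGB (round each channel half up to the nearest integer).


R = 255 × (1-C) × (1-K) = 255 × 0.71 × 0.24 = 43.452 → 43
G = 255 × (1-M) × (1-K) = 255 × 0.42 × 0.24 = 25.704 → 26
B = 255 × (1-Y) × (1-K) = 255 × 0.31 × 0.24 = 18.972 → 19
= RGB(43, 26, 19)


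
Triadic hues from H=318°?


Triadic: equally spaced at 120° intervals
H1 = 318°
H2 = (318 + 120) mod 360 = 78°
H3 = (318 + 240) mod 360 = 198°
Triadic = 318°, 78°, 198°


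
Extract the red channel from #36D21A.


Color: #36D21A
R = 36 = 54
G = D2 = 210
B = 1A = 26
Red = 54


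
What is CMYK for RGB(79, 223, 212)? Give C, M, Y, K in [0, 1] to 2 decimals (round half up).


R'=79/255≈0.3098, G'=223/255≈0.8745, B'=212/255≈0.8314
K = 1 - max(R',G',B') = 1 - 223/255 = 32/255 = 0.12549… → 0.13
(1-R'-K)/(1-K) simplifies to (max-R)/max with max = 223:
C = (223-79)/223 = 144/223 = 0.64573… → 0.65
M = (223-223)/223 = 0/223 = 0 → 0.00
Y = (223-212)/223 = 11/223 = 0.04932… → 0.05
= CMYK(0.65, 0.00, 0.05, 0.13)


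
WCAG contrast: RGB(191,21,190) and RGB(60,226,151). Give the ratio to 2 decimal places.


Linearize each sRGB channel c=v/255: c/12.92 if c ≤ 0.04045 else ((c+0.055)/1.055)^2.4
L = 0.2126×R_lin + 0.7152×G_lin + 0.0722×B_lin
Color 1 (191,21,190):
  R=191: 191/255≈0.7490 > 0.04045 → ((0.7490+0.055)/1.055)^2.4 ≈ 0.52100
  G=21: 21/255≈0.0824 > 0.04045 → ((0.0824+0.055)/1.055)^2.4 ≈ 0.00750
  B=190: 190/255≈0.7451 > 0.04045 → ((0.7451+0.055)/1.055)^2.4 ≈ 0.51492
  L1 = 0.2126×0.52100 + 0.7152×0.00750 + 0.0722×0.51492 ≈ 0.15330
Color 2 (60,226,151):
  R=60: 60/255≈0.2353 > 0.04045 → ((0.2353+0.055)/1.055)^2.4 ≈ 0.04519
  G=226: 226/255≈0.8863 > 0.04045 → ((0.8863+0.055)/1.055)^2.4 ≈ 0.76052
  B=151: 151/255≈0.5922 > 0.04045 → ((0.5922+0.055)/1.055)^2.4 ≈ 0.30947
  L2 = 0.2126×0.04519 + 0.7152×0.76052 + 0.0722×0.30947 ≈ 0.57588
Lighter = 0.57588, Darker = 0.15330
Ratio = (L_lighter + 0.05) / (L_darker + 0.05)
Ratio = (0.57588 + 0.05) / (0.15330 + 0.05) = 0.62588 / 0.20330 ≈ 3.0785
Ratio ≈ 3.08:1


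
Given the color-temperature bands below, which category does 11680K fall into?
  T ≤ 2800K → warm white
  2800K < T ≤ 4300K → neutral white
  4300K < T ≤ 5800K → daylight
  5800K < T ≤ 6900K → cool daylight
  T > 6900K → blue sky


Temperature: 11680K
11680K > 6900K → blue sky
Classification: blue sky


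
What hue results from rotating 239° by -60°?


New hue = (H + rotation) mod 360
New hue = (239 -60) mod 360
= 179 mod 360
= 179°


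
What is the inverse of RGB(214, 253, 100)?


Invert: (255-R, 255-G, 255-B)
R: 255-214 = 41
G: 255-253 = 2
B: 255-100 = 155
= RGB(41, 2, 155)


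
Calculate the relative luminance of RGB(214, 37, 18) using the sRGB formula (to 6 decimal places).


Linearize each channel (sRGB transfer function): c = v/255; c_lin = c/12.92 if c ≤ 0.04045, else ((c+0.055)/1.055)^2.4
  R: 214/255 ≈ 0.839216 > 0.04045 → ((0.839216+0.055)/1.055)^2.4 ≈ 0.672443
  G: 37/255 ≈ 0.145098 > 0.04045 → ((0.145098+0.055)/1.055)^2.4 ≈ 0.018500
  B: 18/255 ≈ 0.070588 > 0.04045 → ((0.070588+0.055)/1.055)^2.4 ≈ 0.006049
R_lin = 0.672443, G_lin = 0.018500, B_lin = 0.006049
L = 0.2126×R + 0.7152×G + 0.0722×B
L = 0.2126×0.672443 + 0.7152×0.018500 + 0.0722×0.006049
L ≈ 0.156629


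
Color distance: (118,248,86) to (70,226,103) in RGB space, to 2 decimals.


d = √[(R₁-R₂)² + (G₁-G₂)² + (B₁-B₂)²]
d = √[(118-70)² + (248-226)² + (86-103)²]
d = √[2304 + 484 + 289]
d = √3077
d ≈ 55.47


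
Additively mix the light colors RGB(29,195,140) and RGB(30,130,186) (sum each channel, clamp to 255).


Additive: each channel = min(255, C₁+C₂)
R: 29+30 = 59 → 59
G: 195+130 = 325 → 255
B: 140+186 = 326 → 255
= RGB(59, 255, 255)


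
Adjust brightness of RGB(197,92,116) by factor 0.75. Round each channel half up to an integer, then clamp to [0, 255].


Multiply each channel by 0.75, round half up, clamp to [0, 255]
R: 197×0.75 = 147.75 → round → 148
G: 92×0.75 = 69
B: 116×0.75 = 87
= RGB(148, 69, 87)


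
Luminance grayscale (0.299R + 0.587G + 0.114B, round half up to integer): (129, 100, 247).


Gray = 0.299×R + 0.587×G + 0.114×B
Gray = 0.299×129 + 0.587×100 + 0.114×247
Gray = 38.571 + 58.700 + 28.158
Gray = 125.429 → round half up → 125
Gray = 125


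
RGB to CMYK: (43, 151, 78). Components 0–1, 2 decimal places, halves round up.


R'=43/255≈0.1686, G'=151/255≈0.5922, B'=78/255≈0.3059
K = 1 - max(R',G',B') = 1 - 151/255 = 104/255 = 0.40784… → 0.41
(1-R'-K)/(1-K) simplifies to (max-R)/max with max = 151:
C = (151-43)/151 = 108/151 = 0.71523… → 0.72
M = (151-151)/151 = 0/151 = 0 → 0.00
Y = (151-78)/151 = 73/151 = 0.48344… → 0.48
= CMYK(0.72, 0.00, 0.48, 0.41)


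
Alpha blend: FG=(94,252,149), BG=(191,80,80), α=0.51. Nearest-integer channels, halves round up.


C = α×F + (1-α)×B, with 1-α = 0.49
R: 0.51×94 + 0.49×191 = 47.94 + 93.59 = 141.53 → 142
G: 0.51×252 + 0.49×80 = 128.52 + 39.20 = 167.72 → 168
B: 0.51×149 + 0.49×80 = 75.99 + 39.20 = 115.19 → 115
= RGB(142, 168, 115)


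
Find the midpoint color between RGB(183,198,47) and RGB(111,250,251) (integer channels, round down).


Midpoint: each channel = ⌊(C₁+C₂)/2⌋
R: ⌊(183+111)/2⌋ = 147
G: ⌊(198+250)/2⌋ = 224
B: ⌊(47+251)/2⌋ = 149
= RGB(147, 224, 149)


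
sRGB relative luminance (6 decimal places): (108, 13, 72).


Linearize each channel (sRGB transfer function): c = v/255; c_lin = c/12.92 if c ≤ 0.04045, else ((c+0.055)/1.055)^2.4
  R: 108/255 ≈ 0.423529 > 0.04045 → ((0.423529+0.055)/1.055)^2.4 ≈ 0.149960
  G: 13/255 ≈ 0.050980 > 0.04045 → ((0.050980+0.055)/1.055)^2.4 ≈ 0.004025
  B: 72/255 ≈ 0.282353 > 0.04045 → ((0.282353+0.055)/1.055)^2.4 ≈ 0.064803
R_lin = 0.149960, G_lin = 0.004025, B_lin = 0.064803
L = 0.2126×R + 0.7152×G + 0.0722×B
L = 0.2126×0.149960 + 0.7152×0.004025 + 0.0722×0.064803
L ≈ 0.039439


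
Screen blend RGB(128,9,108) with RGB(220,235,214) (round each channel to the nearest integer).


Screen: C = 255 - (255-A)×(255-B)/255, rounded to nearest integer
R: 255 - (255-128)×(255-220)/255 = 255 - 4445/255 ≈ 255 - 17.431 = 237.569 → 238
G: 255 - (255-9)×(255-235)/255 = 255 - 4920/255 ≈ 255 - 19.294 = 235.706 → 236
B: 255 - (255-108)×(255-214)/255 = 255 - 6027/255 ≈ 255 - 23.635 = 231.365 → 231
= RGB(238, 236, 231)


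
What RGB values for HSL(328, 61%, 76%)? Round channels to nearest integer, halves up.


H=328°, S=0.61, L=0.76
C = (1-|2L-1|)×S = (1-|0.52|)×0.61 = 0.2928
H' = H/60 = 328/60 ≈ 5.4667; X = C×(1-|H' mod 2 - 1|) = 0.15616
m = L - C/2 = 0.76 - 0.1464 = 0.6136
Sector ⌊H'⌋ = 5 → (R',G',B') = (0.2928, 0.0, 0.15616)
RGB = ((R'+m)×255, (G'+m)×255, (B'+m)×255) = (231.132, 156.468, 196.2888)
Round half up → RGB(231, 156, 196)


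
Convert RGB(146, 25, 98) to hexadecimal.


R = 146 → 92 (hex)
G = 25 → 19 (hex)
B = 98 → 62 (hex)
Hex = #921962


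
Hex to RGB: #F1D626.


F1 → 241 (R)
D6 → 214 (G)
26 → 38 (B)
= RGB(241, 214, 38)


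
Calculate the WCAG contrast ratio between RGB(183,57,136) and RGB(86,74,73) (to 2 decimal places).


Linearize each sRGB channel c=v/255: c/12.92 if c ≤ 0.04045 else ((c+0.055)/1.055)^2.4
L = 0.2126×R_lin + 0.7152×G_lin + 0.0722×B_lin
Color 1 (183,57,136):
  R=183: 183/255≈0.7176 > 0.04045 → ((0.7176+0.055)/1.055)^2.4 ≈ 0.47353
  G=57: 57/255≈0.2235 > 0.04045 → ((0.2235+0.055)/1.055)^2.4 ≈ 0.04092
  B=136: 136/255≈0.5333 > 0.04045 → ((0.5333+0.055)/1.055)^2.4 ≈ 0.24620
  L1 = 0.2126×0.47353 + 0.7152×0.04092 + 0.0722×0.24620 ≈ 0.14771
Color 2 (86,74,73):
  R=86: 86/255≈0.3373 > 0.04045 → ((0.3373+0.055)/1.055)^2.4 ≈ 0.09306
  G=74: 74/255≈0.2902 > 0.04045 → ((0.2902+0.055)/1.055)^2.4 ≈ 0.06848
  B=73: 73/255≈0.2863 > 0.04045 → ((0.2863+0.055)/1.055)^2.4 ≈ 0.06663
  L2 = 0.2126×0.09306 + 0.7152×0.06848 + 0.0722×0.06663 ≈ 0.07357
Lighter = 0.14771, Darker = 0.07357
Ratio = (L_lighter + 0.05) / (L_darker + 0.05)
Ratio = (0.14771 + 0.05) / (0.07357 + 0.05) = 0.19771 / 0.12357 ≈ 1.6000
Ratio ≈ 1.60:1


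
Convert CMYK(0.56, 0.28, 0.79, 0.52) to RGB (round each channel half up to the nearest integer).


R = 255 × (1-C) × (1-K) = 255 × 0.44 × 0.48 = 53.856 → 54
G = 255 × (1-M) × (1-K) = 255 × 0.72 × 0.48 = 88.128 → 88
B = 255 × (1-Y) × (1-K) = 255 × 0.21 × 0.48 = 25.704 → 26
= RGB(54, 88, 26)


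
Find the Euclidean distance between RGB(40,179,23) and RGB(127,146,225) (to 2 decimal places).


d = √[(R₁-R₂)² + (G₁-G₂)² + (B₁-B₂)²]
d = √[(40-127)² + (179-146)² + (23-225)²]
d = √[7569 + 1089 + 40804]
d = √49462
d ≈ 222.40


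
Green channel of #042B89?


Color: #042B89
R = 04 = 4
G = 2B = 43
B = 89 = 137
Green = 43


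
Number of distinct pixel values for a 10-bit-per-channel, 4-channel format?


Total bits = 10 bits/channel × 4 channels = 40 bits
Distinct pixel values = 2^40
= 1,099,511,627,776 pixel values


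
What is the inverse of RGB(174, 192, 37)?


Invert: (255-R, 255-G, 255-B)
R: 255-174 = 81
G: 255-192 = 63
B: 255-37 = 218
= RGB(81, 63, 218)


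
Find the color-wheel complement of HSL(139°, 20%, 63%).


Complement = opposite side of color wheel = hue + 180°
H' = (139 + 180) mod 360 = 319°
S and L unchanged.
= HSL(319°, 20%, 63%)


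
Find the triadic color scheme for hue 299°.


Triadic: equally spaced at 120° intervals
H1 = 299°
H2 = (299 + 120) mod 360 = 59°
H3 = (299 + 240) mod 360 = 179°
Triadic = 299°, 59°, 179°


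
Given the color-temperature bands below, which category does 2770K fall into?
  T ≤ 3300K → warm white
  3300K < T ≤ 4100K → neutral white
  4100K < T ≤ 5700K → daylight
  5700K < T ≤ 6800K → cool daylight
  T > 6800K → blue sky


Temperature: 2770K
2770K ≤ 3300K → warm white
Classification: warm white


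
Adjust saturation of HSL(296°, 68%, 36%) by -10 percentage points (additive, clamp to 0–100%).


Original S = 68%
Adjustment = -10 percentage points
New S = 68 + (-10) = 58
Clamp to [0, 100] → 58
= HSL(296°, 58%, 36%)


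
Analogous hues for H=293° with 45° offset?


Base hue: 293°
Left analog: (293 - 45) mod 360 = 248°
Right analog: (293 + 45) mod 360 = 338°
Analogous hues = 248° and 338°


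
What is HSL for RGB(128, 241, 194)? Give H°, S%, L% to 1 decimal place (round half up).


Normalize: R'=128/255≈0.5020, G'=241/255≈0.9451, B'=194/255≈0.7608
Max=241/255, Min=128/255, Δ=Max-Min=113/255
L = (Max+Min)/2 = (241+128)/510 = 369/510 = 0.72352… → L = 72.4%
L > 0.5 → S = Δ/(2-Max-Min) = 113/(510-241-128) = 113/141 = 0.80141… → S = 80.1%
(the 1/255 factors cancel in S and H, so raw channel differences can be used)
Max is G' → H = 60 × ((B-R)/Δ + 2) = 60 × ((194-128)/113 + 2)
  66/113 + 2 = 0.5840… + 2 = 2.5840…
  H = 60 × 2.5840… = 155.044…° → H = 155.0°
= HSL(155.0°, 80.1%, 72.4%)


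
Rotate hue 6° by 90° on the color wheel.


New hue = (H + rotation) mod 360
New hue = (6 + 90) mod 360
= 96 mod 360
= 96°


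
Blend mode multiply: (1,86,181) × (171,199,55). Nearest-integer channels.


Multiply: C = A×B/255, rounded to nearest integer
R: 1×171/255 = 171/255 ≈ 0.671 → 1
G: 86×199/255 = 17114/255 ≈ 67.114 → 67
B: 181×55/255 = 9955/255 ≈ 39.039 → 39
= RGB(1, 67, 39)


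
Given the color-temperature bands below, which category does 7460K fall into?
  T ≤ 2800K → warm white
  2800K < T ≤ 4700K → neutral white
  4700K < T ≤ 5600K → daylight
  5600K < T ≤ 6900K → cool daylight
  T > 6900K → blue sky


Temperature: 7460K
7460K > 6900K → blue sky
Classification: blue sky


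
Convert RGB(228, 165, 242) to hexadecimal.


R = 228 → E4 (hex)
G = 165 → A5 (hex)
B = 242 → F2 (hex)
Hex = #E4A5F2


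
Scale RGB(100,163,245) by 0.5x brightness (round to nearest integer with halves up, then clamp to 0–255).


Multiply each channel by 0.5, round half up, clamp to [0, 255]
R: 100×0.5 = 50
G: 163×0.5 = 81.5 → round → 82
B: 245×0.5 = 122.5 → round → 123
= RGB(50, 82, 123)


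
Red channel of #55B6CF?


Color: #55B6CF
R = 55 = 85
G = B6 = 182
B = CF = 207
Red = 85


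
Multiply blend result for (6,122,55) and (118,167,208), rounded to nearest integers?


Multiply: C = A×B/255, rounded to nearest integer
R: 6×118/255 = 708/255 ≈ 2.776 → 3
G: 122×167/255 = 20374/255 ≈ 79.898 → 80
B: 55×208/255 = 11440/255 ≈ 44.863 → 45
= RGB(3, 80, 45)


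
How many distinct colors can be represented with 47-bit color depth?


Colors = 2^bits = 2^47
= 140,737,488,355,328 colors


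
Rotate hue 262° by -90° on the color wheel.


New hue = (H + rotation) mod 360
New hue = (262 -90) mod 360
= 172 mod 360
= 172°


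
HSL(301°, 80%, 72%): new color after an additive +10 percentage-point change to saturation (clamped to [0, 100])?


Original S = 80%
Adjustment = +10 percentage points
New S = 80 + (10) = 90
Clamp to [0, 100] → 90
= HSL(301°, 90%, 72%)


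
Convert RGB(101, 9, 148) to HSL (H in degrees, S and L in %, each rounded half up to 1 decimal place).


Normalize: R'=101/255≈0.3961, G'=9/255≈0.0353, B'=148/255≈0.5804
Max=148/255, Min=9/255, Δ=Max-Min=139/255
L = (Max+Min)/2 = (148+9)/510 = 157/510 = 0.30784… → L = 30.8%
L ≤ 0.5 → S = Δ/(Max+Min) = 139/(148+9) = 139/157 = 0.88535… → S = 88.5%
(the 1/255 factors cancel in S and H, so raw channel differences can be used)
Max is B' → H = 60 × ((R-G)/Δ + 4) = 60 × ((101-9)/139 + 4)
  92/139 + 4 = 0.6618… + 4 = 4.6618…
  H = 60 × 4.6618… = 279.712…° → H = 279.7°
= HSL(279.7°, 88.5%, 30.8%)


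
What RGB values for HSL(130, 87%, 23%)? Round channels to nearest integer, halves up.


H=130°, S=0.87, L=0.23
C = (1-|2L-1|)×S = (1-|-0.54|)×0.87 = 0.4002
H' = H/60 = 130/60 ≈ 2.1667; X = C×(1-|H' mod 2 - 1|) = 0.0667
m = L - C/2 = 0.23 - 0.2001 = 0.0299
Sector ⌊H'⌋ = 2 → (R',G',B') = (0.0, 0.4002, 0.0667)
RGB = ((R'+m)×255, (G'+m)×255, (B'+m)×255) = (7.6245, 109.6755, 24.633)
Round half up → RGB(8, 110, 25)


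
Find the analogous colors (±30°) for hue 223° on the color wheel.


Base hue: 223°
Left analog: (223 - 30) mod 360 = 193°
Right analog: (223 + 30) mod 360 = 253°
Analogous hues = 193° and 253°


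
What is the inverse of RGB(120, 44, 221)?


Invert: (255-R, 255-G, 255-B)
R: 255-120 = 135
G: 255-44 = 211
B: 255-221 = 34
= RGB(135, 211, 34)


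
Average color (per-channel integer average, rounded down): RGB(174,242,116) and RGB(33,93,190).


Midpoint: each channel = ⌊(C₁+C₂)/2⌋
R: ⌊(174+33)/2⌋ = 103
G: ⌊(242+93)/2⌋ = 167
B: ⌊(116+190)/2⌋ = 153
= RGB(103, 167, 153)


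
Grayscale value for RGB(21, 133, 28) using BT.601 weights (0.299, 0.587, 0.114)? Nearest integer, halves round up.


Gray = 0.299×R + 0.587×G + 0.114×B
Gray = 0.299×21 + 0.587×133 + 0.114×28
Gray = 6.279 + 78.071 + 3.192
Gray = 87.542 → round half up → 88
Gray = 88


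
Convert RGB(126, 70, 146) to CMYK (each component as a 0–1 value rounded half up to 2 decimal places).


R'=126/255≈0.4941, G'=70/255≈0.2745, B'=146/255≈0.5725
K = 1 - max(R',G',B') = 1 - 146/255 = 109/255 = 0.42745… → 0.43
(1-R'-K)/(1-K) simplifies to (max-R)/max with max = 146:
C = (146-126)/146 = 20/146 = 0.13698… → 0.14
M = (146-70)/146 = 76/146 = 0.52054… → 0.52
Y = (146-146)/146 = 0/146 = 0 → 0.00
= CMYK(0.14, 0.52, 0.00, 0.43)


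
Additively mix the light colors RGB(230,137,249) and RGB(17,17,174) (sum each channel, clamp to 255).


Additive: each channel = min(255, C₁+C₂)
R: 230+17 = 247 → 247
G: 137+17 = 154 → 154
B: 249+174 = 423 → 255
= RGB(247, 154, 255)


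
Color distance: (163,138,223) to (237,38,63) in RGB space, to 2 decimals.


d = √[(R₁-R₂)² + (G₁-G₂)² + (B₁-B₂)²]
d = √[(163-237)² + (138-38)² + (223-63)²]
d = √[5476 + 10000 + 25600]
d = √41076
d ≈ 202.67


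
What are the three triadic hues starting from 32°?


Triadic: equally spaced at 120° intervals
H1 = 32°
H2 = (32 + 120) mod 360 = 152°
H3 = (32 + 240) mod 360 = 272°
Triadic = 32°, 152°, 272°


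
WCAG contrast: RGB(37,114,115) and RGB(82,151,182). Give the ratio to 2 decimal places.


Linearize each sRGB channel c=v/255: c/12.92 if c ≤ 0.04045 else ((c+0.055)/1.055)^2.4
L = 0.2126×R_lin + 0.7152×G_lin + 0.0722×B_lin
Color 1 (37,114,115):
  R=37: 37/255≈0.1451 > 0.04045 → ((0.1451+0.055)/1.055)^2.4 ≈ 0.01850
  G=114: 114/255≈0.4471 > 0.04045 → ((0.4471+0.055)/1.055)^2.4 ≈ 0.16827
  B=115: 115/255≈0.4510 > 0.04045 → ((0.4510+0.055)/1.055)^2.4 ≈ 0.17144
  L1 = 0.2126×0.01850 + 0.7152×0.16827 + 0.0722×0.17144 ≈ 0.13666
Color 2 (82,151,182):
  R=82: 82/255≈0.3216 > 0.04045 → ((0.3216+0.055)/1.055)^2.4 ≈ 0.08438
  G=151: 151/255≈0.5922 > 0.04045 → ((0.5922+0.055)/1.055)^2.4 ≈ 0.30947
  B=182: 182/255≈0.7137 > 0.04045 → ((0.7137+0.055)/1.055)^2.4 ≈ 0.46778
  L2 = 0.2126×0.08438 + 0.7152×0.30947 + 0.0722×0.46778 ≈ 0.27304
Lighter = 0.27304, Darker = 0.13666
Ratio = (L_lighter + 0.05) / (L_darker + 0.05)
Ratio = (0.27304 + 0.05) / (0.13666 + 0.05) = 0.32304 / 0.18666 ≈ 1.7307
Ratio ≈ 1.73:1


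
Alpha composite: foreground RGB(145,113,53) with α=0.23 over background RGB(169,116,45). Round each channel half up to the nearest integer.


C = α×F + (1-α)×B, with 1-α = 0.77
R: 0.23×145 + 0.77×169 = 33.35 + 130.13 = 163.48 → 163
G: 0.23×113 + 0.77×116 = 25.99 + 89.32 = 115.31 → 115
B: 0.23×53 + 0.77×45 = 12.19 + 34.65 = 46.84 → 47
= RGB(163, 115, 47)


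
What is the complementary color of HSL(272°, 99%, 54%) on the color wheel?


Complement = opposite side of color wheel = hue + 180°
H' = (272 + 180) mod 360 = 92°
S and L unchanged.
= HSL(92°, 99%, 54%)


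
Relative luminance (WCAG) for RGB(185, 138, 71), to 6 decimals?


Linearize each channel (sRGB transfer function): c = v/255; c_lin = c/12.92 if c ≤ 0.04045, else ((c+0.055)/1.055)^2.4
  R: 185/255 ≈ 0.725490 > 0.04045 → ((0.725490+0.055)/1.055)^2.4 ≈ 0.485150
  G: 138/255 ≈ 0.541176 > 0.04045 → ((0.541176+0.055)/1.055)^2.4 ≈ 0.254152
  B: 71/255 ≈ 0.278431 > 0.04045 → ((0.278431+0.055)/1.055)^2.4 ≈ 0.063010
R_lin = 0.485150, G_lin = 0.254152, B_lin = 0.063010
L = 0.2126×R + 0.7152×G + 0.0722×B
L = 0.2126×0.485150 + 0.7152×0.254152 + 0.0722×0.063010
L ≈ 0.289462


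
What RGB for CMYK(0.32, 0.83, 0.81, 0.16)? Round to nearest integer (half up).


R = 255 × (1-C) × (1-K) = 255 × 0.68 × 0.84 = 145.656 → 146
G = 255 × (1-M) × (1-K) = 255 × 0.17 × 0.84 = 36.414 → 36
B = 255 × (1-Y) × (1-K) = 255 × 0.19 × 0.84 = 40.698 → 41
= RGB(146, 36, 41)


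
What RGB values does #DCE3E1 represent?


DC → 220 (R)
E3 → 227 (G)
E1 → 225 (B)
= RGB(220, 227, 225)


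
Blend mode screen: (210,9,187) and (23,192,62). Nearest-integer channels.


Screen: C = 255 - (255-A)×(255-B)/255, rounded to nearest integer
R: 255 - (255-210)×(255-23)/255 = 255 - 10440/255 ≈ 255 - 40.941 = 214.059 → 214
G: 255 - (255-9)×(255-192)/255 = 255 - 15498/255 ≈ 255 - 60.776 = 194.224 → 194
B: 255 - (255-187)×(255-62)/255 = 255 - 13124/255 ≈ 255 - 51.467 = 203.533 → 204
= RGB(214, 194, 204)


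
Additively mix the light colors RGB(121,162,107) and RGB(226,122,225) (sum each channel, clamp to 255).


Additive: each channel = min(255, C₁+C₂)
R: 121+226 = 347 → 255
G: 162+122 = 284 → 255
B: 107+225 = 332 → 255
= RGB(255, 255, 255)


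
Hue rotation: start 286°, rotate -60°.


New hue = (H + rotation) mod 360
New hue = (286 -60) mod 360
= 226 mod 360
= 226°


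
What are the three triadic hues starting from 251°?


Triadic: equally spaced at 120° intervals
H1 = 251°
H2 = (251 + 120) mod 360 = 11°
H3 = (251 + 240) mod 360 = 131°
Triadic = 251°, 11°, 131°


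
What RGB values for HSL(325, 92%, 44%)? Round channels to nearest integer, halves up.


H=325°, S=0.92, L=0.44
C = (1-|2L-1|)×S = (1-|-0.12|)×0.92 = 0.8096
H' = H/60 = 325/60 ≈ 5.4167; X = C×(1-|H' mod 2 - 1|) ≈ 0.4723
m = L - C/2 = 0.44 - 0.4048 = 0.0352
Sector ⌊H'⌋ = 5 → (R',G',B') = (0.8096, 0.0, ≈0.4723)
RGB = ((R'+m)×255, (G'+m)×255, (B'+m)×255) = (215.424, 8.976, 129.404)
Round half up → RGB(215, 9, 129)


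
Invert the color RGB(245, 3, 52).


Invert: (255-R, 255-G, 255-B)
R: 255-245 = 10
G: 255-3 = 252
B: 255-52 = 203
= RGB(10, 252, 203)


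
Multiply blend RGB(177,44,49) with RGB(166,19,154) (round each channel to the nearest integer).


Multiply: C = A×B/255, rounded to nearest integer
R: 177×166/255 = 29382/255 ≈ 115.224 → 115
G: 44×19/255 = 836/255 ≈ 3.278 → 3
B: 49×154/255 = 7546/255 ≈ 29.592 → 30
= RGB(115, 3, 30)


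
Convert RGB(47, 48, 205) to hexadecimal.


R = 47 → 2F (hex)
G = 48 → 30 (hex)
B = 205 → CD (hex)
Hex = #2F30CD


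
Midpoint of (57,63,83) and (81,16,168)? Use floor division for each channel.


Midpoint: each channel = ⌊(C₁+C₂)/2⌋
R: ⌊(57+81)/2⌋ = 69
G: ⌊(63+16)/2⌋ = 39
B: ⌊(83+168)/2⌋ = 125
= RGB(69, 39, 125)
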